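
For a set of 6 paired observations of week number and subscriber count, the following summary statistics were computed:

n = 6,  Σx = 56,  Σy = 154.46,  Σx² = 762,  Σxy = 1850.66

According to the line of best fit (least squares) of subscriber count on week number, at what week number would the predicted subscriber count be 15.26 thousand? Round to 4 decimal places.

3.1993

Sxx = Σx² − (Σx)²/n = 762 − 522.666667 = 239.333333
Sxy = Σxy − (Σx)(Σy)/n = 1850.66 − 1441.626667 = 409.033333
b = Sxy/Sxx = 409.033333/239.333333 = 1.709053
a = ȳ − b·x̄ = 25.743333 − 1.709053·9.333333 = 9.792173
Set a + b·x = 15.26: x = (15.26 − 9.792173) / 1.709053 = 3.199332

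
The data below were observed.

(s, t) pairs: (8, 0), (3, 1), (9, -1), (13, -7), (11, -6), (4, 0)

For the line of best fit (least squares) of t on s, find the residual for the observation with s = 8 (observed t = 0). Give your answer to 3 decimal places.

2.167

n = 6, Σx = 48, Σy = -13, Σxy = -163, Σx² = 460
Sxx = Σx² − (Σx)²/n = 460 − 384 = 76
Sxy = Σxy − (Σx)(Σy)/n = -163 − (-104) = -59
b = Sxy/Sxx = -59/76 = -0.776316
a = ȳ − b·x̄ = -2.166667 − (-0.776316)·8 = 4.043860
ŷ(8) = 4.043860 + (-0.776316)·8 = -2.166667
residual = y − ŷ = 0 − (-2.166667) = 2.166667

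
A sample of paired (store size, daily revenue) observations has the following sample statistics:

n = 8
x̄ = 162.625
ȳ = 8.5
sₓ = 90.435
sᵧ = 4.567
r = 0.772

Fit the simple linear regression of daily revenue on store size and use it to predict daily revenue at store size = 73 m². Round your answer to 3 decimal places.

b = r · sᵧ/sₓ = 0.772 · 4.567/90.435 = 0.038986
a = ȳ − b·x̄ = 8.5 − 0.038986·162.625 = 2.159857
ŷ(73) = a + b·73 = 2.159857 + 0.038986·73 = 5.005855

5.006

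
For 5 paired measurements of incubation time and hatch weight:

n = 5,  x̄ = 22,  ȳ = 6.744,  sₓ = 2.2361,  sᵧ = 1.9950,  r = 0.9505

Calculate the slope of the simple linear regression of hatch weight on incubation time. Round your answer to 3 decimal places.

0.848

b = r · sᵧ/sₓ = 0.9505 · 1.995/2.2361 = 0.848016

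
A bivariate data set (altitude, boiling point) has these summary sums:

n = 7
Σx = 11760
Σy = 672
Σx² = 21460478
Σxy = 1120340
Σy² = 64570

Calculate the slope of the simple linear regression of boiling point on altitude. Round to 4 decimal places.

Sxx = Σx² − (Σx)²/n = 21460478 − 19756800 = 1703678
Sxy = Σxy − (Σx)(Σy)/n = 1120340 − 1128960 = -8620
b = Sxy/Sxx = -8620/1703678 = -0.005060

-0.0051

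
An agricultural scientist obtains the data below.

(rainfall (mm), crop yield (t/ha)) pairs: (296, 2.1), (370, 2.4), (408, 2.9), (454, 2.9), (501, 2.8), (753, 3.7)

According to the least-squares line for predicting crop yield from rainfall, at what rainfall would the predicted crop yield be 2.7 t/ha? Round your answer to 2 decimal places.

433.04

n = 6, Σx = 2782, Σy = 16.8, Σxy = 8198.3, Σx² = 1415106
Sxx = Σx² − (Σx)²/n = 1415106 − 1289920.666667 = 125185.333333
Sxy = Σxy − (Σx)(Σy)/n = 8198.3 − 7789.6 = 408.7
b = Sxy/Sxx = 408.7/125185.333333 = 0.003265
a = ȳ − b·x̄ = 2.8 − 0.003265·463.666667 = 1.286240
Set a + b·x = 2.7: x = (2.7 − 1.286240) / 0.003265 = 433.036539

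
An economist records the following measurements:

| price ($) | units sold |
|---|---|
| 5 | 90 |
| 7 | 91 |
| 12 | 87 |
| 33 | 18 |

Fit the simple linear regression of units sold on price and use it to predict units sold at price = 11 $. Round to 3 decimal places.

80.371

n = 4, Σx = 57, Σy = 286, Σxy = 2725, Σx² = 1307
Sxx = Σx² − (Σx)²/n = 1307 − 812.25 = 494.75
Sxy = Σxy − (Σx)(Σy)/n = 2725 − 4075.5 = -1350.5
b = Sxy/Sxx = -1350.5/494.75 = -2.729661
a = ȳ − b·x̄ = 71.5 − (-2.729661)·14.25 = 110.397676
ŷ(11) = a + b·11 = 110.397676 + (-2.729661)·11 = 80.371400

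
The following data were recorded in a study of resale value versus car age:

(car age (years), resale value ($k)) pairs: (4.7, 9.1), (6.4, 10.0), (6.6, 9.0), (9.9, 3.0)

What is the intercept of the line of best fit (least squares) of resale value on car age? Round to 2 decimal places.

16.88

n = 4, Σx = 27.6, Σy = 31.1, Σxy = 195.87, Σx² = 204.62
Sxx = Σx² − (Σx)²/n = 204.62 − 190.44 = 14.18
Sxy = Σxy − (Σx)(Σy)/n = 195.87 − 214.59 = -18.72
b = Sxy/Sxx = -18.72/14.18 = -1.320169
a = ȳ − b·x̄ = 7.775 − (-1.320169)·6.9 = 16.884168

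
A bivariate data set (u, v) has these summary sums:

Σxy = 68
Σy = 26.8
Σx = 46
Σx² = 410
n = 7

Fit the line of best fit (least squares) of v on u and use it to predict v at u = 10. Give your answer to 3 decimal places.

Sxx = Σx² − (Σx)²/n = 410 − 302.285714 = 107.714286
Sxy = Σxy − (Σx)(Σy)/n = 68 − 176.114286 = -108.114286
b = Sxy/Sxx = -108.114286/107.714286 = -1.003714
a = ȳ − b·x̄ = 3.828571 − (-1.003714)·6.571429 = 10.424403
ŷ(10) = a + b·10 = 10.424403 + (-1.003714)·10 = 0.387268

0.387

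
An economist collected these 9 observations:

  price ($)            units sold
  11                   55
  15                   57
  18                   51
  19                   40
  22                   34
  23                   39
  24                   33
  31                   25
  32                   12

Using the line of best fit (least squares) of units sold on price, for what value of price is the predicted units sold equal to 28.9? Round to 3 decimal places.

26.422

n = 9, Σx = 195, Σy = 346, Σxy = 6734, Σx² = 4605
Sxx = Σx² − (Σx)²/n = 4605 − 4225 = 380
Sxy = Σxy − (Σx)(Σy)/n = 6734 − 7496.666667 = -762.666667
b = Sxy/Sxx = -762.666667/380 = -2.007018
a = ȳ − b·x̄ = 38.444444 − (-2.007018)·21.666667 = 81.929825
Set a + b·x = 28.9: x = (28.9 − 81.929825) / (-2.007018) = 26.422203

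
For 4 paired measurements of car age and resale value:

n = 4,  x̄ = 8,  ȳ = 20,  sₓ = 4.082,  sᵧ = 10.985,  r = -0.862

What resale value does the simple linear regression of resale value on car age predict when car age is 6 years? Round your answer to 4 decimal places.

b = r · sᵧ/sₓ = -0.862 · 10.985/4.082 = -2.319713
a = ȳ − b·x̄ = 20 − (-2.319713)·8 = 38.557707
ŷ(6) = a + b·6 = 38.557707 + (-2.319713)·6 = 24.639427

24.6394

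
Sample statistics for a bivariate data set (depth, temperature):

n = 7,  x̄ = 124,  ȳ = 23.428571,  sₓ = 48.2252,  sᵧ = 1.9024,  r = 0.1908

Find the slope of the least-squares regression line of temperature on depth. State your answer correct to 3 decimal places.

b = r · sᵧ/sₓ = 0.1908 · 1.9024/48.2252 = 0.007527

0.008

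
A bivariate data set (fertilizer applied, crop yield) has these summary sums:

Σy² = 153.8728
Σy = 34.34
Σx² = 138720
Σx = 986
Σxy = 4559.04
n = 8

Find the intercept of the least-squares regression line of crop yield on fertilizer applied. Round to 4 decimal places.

1.9513

Sxx = Σx² − (Σx)²/n = 138720 − 121524.5 = 17195.5
Sxy = Σxy − (Σx)(Σy)/n = 4559.04 − 4232.405 = 326.635
b = Sxy/Sxx = 326.635/17195.5 = 0.018995
a = ȳ − b·x̄ = 4.2925 − 0.018995·123.25 = 1.951320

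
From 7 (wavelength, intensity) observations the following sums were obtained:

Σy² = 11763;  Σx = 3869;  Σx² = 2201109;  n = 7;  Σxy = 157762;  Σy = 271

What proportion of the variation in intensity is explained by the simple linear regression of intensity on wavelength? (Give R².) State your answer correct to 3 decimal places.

0.799

Sxx = Σx² − (Σx)²/n = 2201109 − 2138451.571429 = 62657.428571
Sxy = Σxy − (Σx)(Σy)/n = 157762 − 149785.571429 = 7976.428571
Syy = Σy² − (Σy)²/n = 11763 − 10491.571429 = 1271.428571
R² = Sxy²/(Sxx·Syy) = (7976.428571)²/(62657.428571·1271.428571) = 0.798643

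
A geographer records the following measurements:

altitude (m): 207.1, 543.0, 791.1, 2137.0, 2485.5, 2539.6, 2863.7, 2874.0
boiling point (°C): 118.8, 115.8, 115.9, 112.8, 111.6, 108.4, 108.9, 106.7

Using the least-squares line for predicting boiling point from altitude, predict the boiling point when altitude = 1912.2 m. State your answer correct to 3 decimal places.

n = 8, Σx = 14441, Σy = 898.9, Σxy = 1591412.14, Σx² = 34618279.72
Sxx = Σx² − (Σx)²/n = 34618279.72 − 26067810.125 = 8550469.595
Sxy = Σxy − (Σx)(Σy)/n = 1591412.14 − 1622626.8625 = -31214.7225
b = Sxy/Sxx = -31214.7225/8550469.595 = -0.003651
a = ȳ − b·x̄ = 112.3625 − (-0.003651)·1805.125 = 118.952369
ŷ(1912.2) = a + b·1912.2 = 118.952369 + (-0.003651)·1912.2 = 111.971607

111.972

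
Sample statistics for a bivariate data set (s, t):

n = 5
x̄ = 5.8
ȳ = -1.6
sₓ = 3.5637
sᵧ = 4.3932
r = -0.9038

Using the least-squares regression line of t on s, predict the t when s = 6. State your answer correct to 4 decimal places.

-1.8228

b = r · sᵧ/sₓ = -0.9038 · 4.3932/3.5637 = -1.114172
a = ȳ − b·x̄ = -1.6 − (-1.114172)·5.8 = 4.862197
ŷ(6) = a + b·6 = 4.862197 + (-1.114172)·6 = -1.822834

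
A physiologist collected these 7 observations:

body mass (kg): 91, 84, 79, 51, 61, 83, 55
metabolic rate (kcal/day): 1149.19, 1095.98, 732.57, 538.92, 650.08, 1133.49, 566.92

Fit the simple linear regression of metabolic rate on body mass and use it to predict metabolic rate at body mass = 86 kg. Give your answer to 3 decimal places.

n = 7, Σx = 504, Σy = 5867.15, Σxy = 446911.71, Σx² = 37814
Sxx = Σx² − (Σx)²/n = 37814 − 36288 = 1526
Sxy = Σxy − (Σx)(Σy)/n = 446911.71 − 422434.8 = 24476.91
b = Sxy/Sxx = 24476.91/1526 = 16.039915
a = ȳ − b·x̄ = 838.164286 − 16.039915·72 = -316.709581
ŷ(86) = a + b·86 = -316.709581 + 16.039915·86 = 1062.723093

1062.723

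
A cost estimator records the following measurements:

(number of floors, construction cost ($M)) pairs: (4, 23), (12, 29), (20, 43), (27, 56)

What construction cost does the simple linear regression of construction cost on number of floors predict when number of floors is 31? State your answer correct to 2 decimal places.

60.04

n = 4, Σx = 63, Σy = 151, Σxy = 2812, Σx² = 1289
Sxx = Σx² − (Σx)²/n = 1289 − 992.25 = 296.75
Sxy = Σxy − (Σx)(Σy)/n = 2812 − 2378.25 = 433.75
b = Sxy/Sxx = 433.75/296.75 = 1.461668
a = ȳ − b·x̄ = 37.75 − 1.461668·15.75 = 14.728728
ŷ(31) = a + b·31 = 14.728728 + 1.461668·31 = 60.040438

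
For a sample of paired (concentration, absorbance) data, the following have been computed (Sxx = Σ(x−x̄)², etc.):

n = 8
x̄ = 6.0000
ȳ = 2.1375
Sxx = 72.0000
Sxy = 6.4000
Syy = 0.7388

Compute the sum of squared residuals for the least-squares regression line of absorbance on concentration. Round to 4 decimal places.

b = Sxy/Sxx = 6.4/72 = 0.088889
SSE = Syy − b·Sxy = 0.7388 − 0.088889·6.4 = 0.169911

0.1699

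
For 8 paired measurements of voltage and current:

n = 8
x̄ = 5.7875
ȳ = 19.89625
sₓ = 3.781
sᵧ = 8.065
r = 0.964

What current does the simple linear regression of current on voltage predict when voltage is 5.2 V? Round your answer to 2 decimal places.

b = r · sᵧ/sₓ = 0.964 · 8.065/3.781 = 2.056244
a = ȳ − b·x̄ = 19.89625 − 2.056244·5.7875 = 7.995736
ŷ(5.2) = a + b·5.2 = 7.995736 + 2.056244·5.2 = 18.688206

18.69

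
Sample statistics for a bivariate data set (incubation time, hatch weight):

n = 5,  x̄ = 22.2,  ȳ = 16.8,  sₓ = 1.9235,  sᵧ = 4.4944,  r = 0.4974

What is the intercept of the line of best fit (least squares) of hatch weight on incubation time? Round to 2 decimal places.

b = r · sᵧ/sₓ = 0.4974 · 4.4944/1.9235 = 1.162212
a = ȳ − b·x̄ = 16.8 − 1.162212·22.2 = -9.001104

-9.00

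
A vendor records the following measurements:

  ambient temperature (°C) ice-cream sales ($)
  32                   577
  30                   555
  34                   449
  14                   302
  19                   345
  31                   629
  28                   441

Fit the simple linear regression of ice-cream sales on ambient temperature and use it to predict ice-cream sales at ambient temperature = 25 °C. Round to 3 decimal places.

446.397

n = 7, Σx = 188, Σy = 3298, Σxy = 93010, Σx² = 5382
Sxx = Σx² − (Σx)²/n = 5382 − 5049.142857 = 332.857143
Sxy = Σxy − (Σx)(Σy)/n = 93010 − 88574.857143 = 4435.142857
b = Sxy/Sxx = 4435.142857/332.857143 = 13.324464
a = ȳ − b·x̄ = 471.142857 − 13.324464·26.857143 = 113.285837
ŷ(25) = a + b·25 = 113.285837 + 13.324464·25 = 446.397425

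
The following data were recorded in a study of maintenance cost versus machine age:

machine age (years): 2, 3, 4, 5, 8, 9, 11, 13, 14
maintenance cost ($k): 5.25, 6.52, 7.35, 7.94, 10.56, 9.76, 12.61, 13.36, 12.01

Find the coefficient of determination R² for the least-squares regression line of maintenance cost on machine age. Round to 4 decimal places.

n = 9, Σx = 69, Σy = 85.36, Σxy = 752.01, Σx² = 685, Σy² = 875.652
Sxx = Σx² − (Σx)²/n = 685 − 529 = 156
Sxy = Σxy − (Σx)(Σy)/n = 752.01 − 654.426667 = 97.583333
Syy = Σy² − (Σy)²/n = 875.652 − 809.592178 = 66.059822
R² = Sxy²/(Sxx·Syy) = (97.583333)²/(156·66.059822) = 0.924037

0.9240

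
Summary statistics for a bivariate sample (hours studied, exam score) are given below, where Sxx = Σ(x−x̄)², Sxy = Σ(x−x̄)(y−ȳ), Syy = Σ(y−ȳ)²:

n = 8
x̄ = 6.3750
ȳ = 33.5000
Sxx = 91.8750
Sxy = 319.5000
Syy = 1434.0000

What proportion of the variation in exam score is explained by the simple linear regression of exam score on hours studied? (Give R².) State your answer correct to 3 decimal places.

R² = Sxy²/(Sxx·Syy) = (319.5)²/(91.875·1434) = 0.774810

0.775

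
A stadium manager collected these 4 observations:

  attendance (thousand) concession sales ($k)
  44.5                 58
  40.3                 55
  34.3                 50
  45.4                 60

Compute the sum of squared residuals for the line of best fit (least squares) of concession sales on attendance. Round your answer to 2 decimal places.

n = 4, Σx = 164.5, Σy = 223, Σxy = 9236.5, Σx² = 6841.99, Σy² = 12489
Sxx = Σx² − (Σx)²/n = 6841.99 − 6765.0625 = 76.9275
Sxy = Σxy − (Σx)(Σy)/n = 9236.5 − 9170.875 = 65.625
Syy = Σy² − (Σy)²/n = 12489 − 12432.25 = 56.75
b = Sxy/Sxx = 65.625/76.9275 = 0.853076
SSE = Syy − b·Sxy = 56.75 − 0.853076·65.625 = 0.766891

0.77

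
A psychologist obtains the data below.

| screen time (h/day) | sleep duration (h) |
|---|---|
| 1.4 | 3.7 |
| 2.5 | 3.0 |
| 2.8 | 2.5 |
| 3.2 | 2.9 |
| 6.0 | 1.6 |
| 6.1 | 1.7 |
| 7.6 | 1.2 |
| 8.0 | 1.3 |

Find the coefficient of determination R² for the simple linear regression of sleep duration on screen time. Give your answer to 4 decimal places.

n = 8, Σx = 37.6, Σy = 17.9, Σxy = 68.45, Σx² = 221.26, Σy² = 45.93
Sxx = Σx² − (Σx)²/n = 221.26 − 176.72 = 44.54
Sxy = Σxy − (Σx)(Σy)/n = 68.45 − 84.13 = -15.68
Syy = Σy² − (Σy)²/n = 45.93 − 40.05125 = 5.87875
R² = Sxy²/(Sxx·Syy) = (-15.68)²/(44.54·5.87875) = 0.938981

0.9390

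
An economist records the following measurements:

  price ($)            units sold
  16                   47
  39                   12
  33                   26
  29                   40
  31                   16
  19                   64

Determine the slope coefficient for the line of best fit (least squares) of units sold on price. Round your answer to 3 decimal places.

-1.985

n = 6, Σx = 167, Σy = 205, Σxy = 4950, Σx² = 5029
Sxx = Σx² − (Σx)²/n = 5029 − 4648.166667 = 380.833333
Sxy = Σxy − (Σx)(Σy)/n = 4950 − 5705.833333 = -755.833333
b = Sxy/Sxx = -755.833333/380.833333 = -1.984683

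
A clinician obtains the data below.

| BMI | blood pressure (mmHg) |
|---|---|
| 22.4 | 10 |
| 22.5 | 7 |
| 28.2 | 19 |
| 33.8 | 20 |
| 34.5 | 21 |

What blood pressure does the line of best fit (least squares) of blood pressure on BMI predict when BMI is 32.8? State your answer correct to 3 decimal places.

n = 5, Σx = 141.4, Σy = 77, Σxy = 2317.8, Σx² = 4135.94
Sxx = Σx² − (Σx)²/n = 4135.94 − 3998.792 = 137.148
Sxy = Σxy − (Σx)(Σy)/n = 2317.8 − 2177.56 = 140.24
b = Sxy/Sxx = 140.24/137.148 = 1.022545
a = ȳ − b·x̄ = 15.4 − 1.022545·28.28 = -13.517572
ŷ(32.8) = a + b·32.8 = -13.517572 + 1.022545·32.8 = 20.021903

20.022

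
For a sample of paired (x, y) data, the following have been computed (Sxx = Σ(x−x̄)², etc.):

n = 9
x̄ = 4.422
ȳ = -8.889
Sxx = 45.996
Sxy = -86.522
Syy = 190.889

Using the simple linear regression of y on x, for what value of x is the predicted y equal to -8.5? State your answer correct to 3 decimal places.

b = Sxy/Sxx = -86.522/45.996 = -1.881077
a = ȳ − b·x̄ = -8.889 − (-1.881077)·4.422 = -0.570879
Set a + b·x = -8.5: x = (-8.5 − (-0.570879)) / (-1.881077) = 4.215204

4.215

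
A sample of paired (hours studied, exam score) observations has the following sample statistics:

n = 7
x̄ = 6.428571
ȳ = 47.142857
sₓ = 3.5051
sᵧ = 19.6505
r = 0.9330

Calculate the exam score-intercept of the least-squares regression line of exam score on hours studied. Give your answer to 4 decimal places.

13.5173

b = r · sᵧ/sₓ = 0.933 · 19.6505/3.5051 = 5.230640
a = ȳ − b·x̄ = 47.142857 − 5.230640·6.428571 = 13.517316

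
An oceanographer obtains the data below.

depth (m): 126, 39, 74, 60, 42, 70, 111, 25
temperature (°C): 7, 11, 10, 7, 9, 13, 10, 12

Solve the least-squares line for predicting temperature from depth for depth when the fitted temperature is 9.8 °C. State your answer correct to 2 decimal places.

n = 8, Σx = 547, Σy = 79, Σxy = 5169, Σx² = 46083
Sxx = Σx² − (Σx)²/n = 46083 − 37401.125 = 8681.875
Sxy = Σxy − (Σx)(Σy)/n = 5169 − 5401.625 = -232.625
b = Sxy/Sxx = -232.625/8681.875 = -0.026794
a = ȳ − b·x̄ = 9.875 − (-0.026794)·68.375 = 11.707062
Set a + b·x = 9.8: x = (9.8 − 11.707062) / (-0.026794) = 71.174100

71.17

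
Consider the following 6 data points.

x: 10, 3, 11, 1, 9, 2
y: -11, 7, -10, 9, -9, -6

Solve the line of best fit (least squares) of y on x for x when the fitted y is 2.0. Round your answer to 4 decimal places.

2.7280

n = 6, Σx = 36, Σy = -20, Σxy = -283, Σx² = 316
Sxx = Σx² − (Σx)²/n = 316 − 216 = 100
Sxy = Σxy − (Σx)(Σy)/n = -283 − (-120) = -163
b = Sxy/Sxx = -163/100 = -1.63
a = ȳ − b·x̄ = -3.333333 − (-1.63)·6 = 6.446667
Set a + b·x = 2.0: x = (2.0 − 6.446667) / (-1.63) = 2.728016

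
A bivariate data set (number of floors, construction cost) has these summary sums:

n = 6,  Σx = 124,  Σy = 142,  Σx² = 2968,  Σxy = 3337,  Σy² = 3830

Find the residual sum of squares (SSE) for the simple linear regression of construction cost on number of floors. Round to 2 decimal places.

69.98

Sxx = Σx² − (Σx)²/n = 2968 − 2562.666667 = 405.333333
Sxy = Σxy − (Σx)(Σy)/n = 3337 − 2934.666667 = 402.333333
Syy = Σy² − (Σy)²/n = 3830 − 3360.666667 = 469.333333
b = Sxy/Sxx = 402.333333/405.333333 = 0.992599
SSE = Syy − b·Sxy = 469.333333 − 0.992599·402.333333 = 69.977796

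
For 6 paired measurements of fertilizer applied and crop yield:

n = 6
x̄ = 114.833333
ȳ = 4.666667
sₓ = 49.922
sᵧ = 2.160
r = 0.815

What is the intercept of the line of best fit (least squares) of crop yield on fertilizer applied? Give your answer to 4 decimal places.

b = r · sᵧ/sₓ = 0.815 · 2.16/49.922 = 0.035263
a = ȳ − b·x̄ = 4.666667 − 0.035263·114.833333 = 0.617298

0.6173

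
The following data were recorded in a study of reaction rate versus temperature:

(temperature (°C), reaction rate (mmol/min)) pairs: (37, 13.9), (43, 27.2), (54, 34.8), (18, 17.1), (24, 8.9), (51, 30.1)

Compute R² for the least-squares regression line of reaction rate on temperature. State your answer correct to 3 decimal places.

n = 6, Σx = 227, Σy = 132, Σxy = 5619.6, Σx² = 9635, Σy² = 3421.72
Sxx = Σx² − (Σx)²/n = 9635 − 8588.166667 = 1046.833333
Sxy = Σxy − (Σx)(Σy)/n = 5619.6 − 4994 = 625.6
Syy = Σy² − (Σy)²/n = 3421.72 − 2904 = 517.72
R² = Sxy²/(Sxx·Syy) = (625.6)²/(1046.833333·517.72) = 0.722139

0.722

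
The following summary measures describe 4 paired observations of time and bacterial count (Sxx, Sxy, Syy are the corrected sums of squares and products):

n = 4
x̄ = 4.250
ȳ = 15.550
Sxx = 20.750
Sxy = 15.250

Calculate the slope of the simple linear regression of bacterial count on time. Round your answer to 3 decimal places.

0.735

b = Sxy/Sxx = 15.25/20.75 = 0.734940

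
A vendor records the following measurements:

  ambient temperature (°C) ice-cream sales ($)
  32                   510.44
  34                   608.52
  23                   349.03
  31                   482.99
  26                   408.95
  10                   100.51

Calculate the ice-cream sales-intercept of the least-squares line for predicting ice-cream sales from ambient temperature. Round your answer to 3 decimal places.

n = 6, Σx = 156, Σy = 2460.44, Σxy = 71661.94, Σx² = 4446
Sxx = Σx² − (Σx)²/n = 4446 − 4056 = 390
Sxy = Σxy − (Σx)(Σy)/n = 71661.94 − 63971.44 = 7690.5
b = Sxy/Sxx = 7690.5/390 = 19.719231
a = ȳ − b·x̄ = 410.073333 − 19.719231·26 = -102.626667

-102.627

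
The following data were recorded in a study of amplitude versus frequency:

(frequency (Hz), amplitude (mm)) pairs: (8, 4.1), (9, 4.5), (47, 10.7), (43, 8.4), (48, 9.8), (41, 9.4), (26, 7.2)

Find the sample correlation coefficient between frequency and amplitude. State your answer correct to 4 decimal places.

n = 7, Σx = 222, Σy = 54.1, Σxy = 1980.4, Σx² = 8864, Σy² = 458.35
Sxx = Σx² − (Σx)²/n = 8864 − 7040.571429 = 1823.428571
Sxy = Σxy − (Σx)(Σy)/n = 1980.4 − 1715.742857 = 264.657143
Syy = Σy² − (Σy)²/n = 458.35 − 418.115714 = 40.234286
r = Sxy/√(Sxx·Syy) = 264.657143/√(73364.346122) = 264.657143/270.858535 = 0.977105

0.9771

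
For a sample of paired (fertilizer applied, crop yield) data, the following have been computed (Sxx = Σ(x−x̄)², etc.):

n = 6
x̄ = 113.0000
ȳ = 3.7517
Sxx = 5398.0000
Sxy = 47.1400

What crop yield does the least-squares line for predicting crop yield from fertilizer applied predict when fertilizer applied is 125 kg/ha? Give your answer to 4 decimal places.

3.8565

b = Sxy/Sxx = 47.14/5398 = 0.008733
a = ȳ − b·x̄ = 3.7517 − 0.008733·113 = 2.764886
ŷ(125) = a + b·125 = 2.764886 + 0.008733·125 = 3.856494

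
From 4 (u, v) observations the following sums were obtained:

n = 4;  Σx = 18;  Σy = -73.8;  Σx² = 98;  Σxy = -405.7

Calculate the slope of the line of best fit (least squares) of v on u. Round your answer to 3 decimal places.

Sxx = Σx² − (Σx)²/n = 98 − 81 = 17
Sxy = Σxy − (Σx)(Σy)/n = -405.7 − (-332.1) = -73.6
b = Sxy/Sxx = -73.6/17 = -4.329412

-4.329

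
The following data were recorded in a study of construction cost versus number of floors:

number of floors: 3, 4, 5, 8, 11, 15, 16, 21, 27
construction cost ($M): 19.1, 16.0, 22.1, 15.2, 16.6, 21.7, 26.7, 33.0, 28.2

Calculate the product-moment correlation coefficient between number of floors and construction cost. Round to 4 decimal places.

n = 9, Σx = 110, Σy = 198.6, Σxy = 2743.1, Σx² = 1886, Σy² = 4683.84
Sxx = Σx² − (Σx)²/n = 1886 − 1344.444444 = 541.555556
Sxy = Σxy − (Σx)(Σy)/n = 2743.1 − 2427.333333 = 315.766667
Syy = Σy² − (Σy)²/n = 4683.84 − 4382.44 = 301.4
r = Sxy/√(Sxx·Syy) = 315.766667/√(163224.844444) = 315.766667/404.010946 = 0.781579

0.7816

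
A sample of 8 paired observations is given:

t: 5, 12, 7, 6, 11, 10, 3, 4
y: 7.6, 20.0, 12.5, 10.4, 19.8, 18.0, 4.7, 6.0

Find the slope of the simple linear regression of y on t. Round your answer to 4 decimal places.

1.8371

n = 8, Σx = 58, Σy = 99, Σxy = 863.8, Σx² = 500
Sxx = Σx² − (Σx)²/n = 500 − 420.5 = 79.5
Sxy = Σxy − (Σx)(Σy)/n = 863.8 − 717.75 = 146.05
b = Sxy/Sxx = 146.05/79.5 = 1.837107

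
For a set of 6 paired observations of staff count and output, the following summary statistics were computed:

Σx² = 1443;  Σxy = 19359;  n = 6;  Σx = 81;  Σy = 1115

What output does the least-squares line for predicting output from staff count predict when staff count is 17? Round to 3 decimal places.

Sxx = Σx² − (Σx)²/n = 1443 − 1093.5 = 349.5
Sxy = Σxy − (Σx)(Σy)/n = 19359 − 15052.5 = 4306.5
b = Sxy/Sxx = 4306.5/349.5 = 12.321888
a = ȳ − b·x̄ = 185.833333 − 12.321888·13.5 = 19.487840
ŷ(17) = a + b·17 = 19.487840 + 12.321888·17 = 228.959943

228.960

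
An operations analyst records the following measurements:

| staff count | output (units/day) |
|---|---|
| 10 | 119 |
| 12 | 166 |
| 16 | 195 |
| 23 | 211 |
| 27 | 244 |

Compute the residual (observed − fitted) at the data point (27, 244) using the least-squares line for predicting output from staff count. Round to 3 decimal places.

-0.829

n = 5, Σx = 88, Σy = 935, Σxy = 17743, Σx² = 1758
Sxx = Σx² − (Σx)²/n = 1758 − 1548.8 = 209.2
Sxy = Σxy − (Σx)(Σy)/n = 17743 − 16456 = 1287
b = Sxy/Sxx = 1287/209.2 = 6.152008
a = ȳ − b·x̄ = 187 − 6.152008·17.6 = 78.724665
ŷ(27) = 78.724665 + 6.152008·27 = 244.828872
residual = y − ŷ = 244 − 244.828872 = -0.828872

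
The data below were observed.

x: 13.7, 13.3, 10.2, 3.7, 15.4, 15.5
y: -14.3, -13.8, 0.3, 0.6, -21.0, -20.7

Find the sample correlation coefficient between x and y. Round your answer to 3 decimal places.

-0.889

n = 6, Σx = 71.8, Σy = -68.9, Σxy = -1018.42, Σx² = 959.72, Σy² = 1264.87
Sxx = Σx² − (Σx)²/n = 959.72 − 859.206667 = 100.513333
Sxy = Σxy − (Σx)(Σy)/n = -1018.42 − (-824.503333) = -193.916667
Syy = Σy² − (Σy)²/n = 1264.87 − 791.201667 = 473.668333
r = Sxy/√(Sxx·Syy) = -193.916667/√(47609.983078) = -193.916667/218.197120 = -0.888722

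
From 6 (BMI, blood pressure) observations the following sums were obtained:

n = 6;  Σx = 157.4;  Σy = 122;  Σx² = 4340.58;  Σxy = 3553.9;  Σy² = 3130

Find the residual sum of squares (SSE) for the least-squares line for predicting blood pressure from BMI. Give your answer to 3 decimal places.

58.588

Sxx = Σx² − (Σx)²/n = 4340.58 − 4129.126667 = 211.453333
Sxy = Σxy − (Σx)(Σy)/n = 3553.9 − 3200.466667 = 353.433333
Syy = Σy² − (Σy)²/n = 3130 − 2480.666667 = 649.333333
b = Sxy/Sxx = 353.433333/211.453333 = 1.671448
SSE = Syy − b·Sxy = 649.333333 − 1.671448·353.433333 = 58.587758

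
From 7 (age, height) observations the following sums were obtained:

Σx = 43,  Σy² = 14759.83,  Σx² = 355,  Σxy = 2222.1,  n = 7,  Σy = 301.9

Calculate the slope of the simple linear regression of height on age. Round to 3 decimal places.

4.046

Sxx = Σx² − (Σx)²/n = 355 − 264.142857 = 90.857143
Sxy = Σxy − (Σx)(Σy)/n = 2222.1 − 1854.528571 = 367.571429
b = Sxy/Sxx = 367.571429/90.857143 = 4.045597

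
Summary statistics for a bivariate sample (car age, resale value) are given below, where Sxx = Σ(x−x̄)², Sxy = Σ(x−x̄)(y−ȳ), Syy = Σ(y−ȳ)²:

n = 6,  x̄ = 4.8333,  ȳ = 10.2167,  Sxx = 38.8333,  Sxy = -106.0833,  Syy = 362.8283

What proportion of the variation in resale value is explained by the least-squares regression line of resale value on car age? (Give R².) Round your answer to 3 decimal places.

0.799

R² = Sxy²/(Sxx·Syy) = (-106.0833)²/(38.8333·362.8283) = 0.798709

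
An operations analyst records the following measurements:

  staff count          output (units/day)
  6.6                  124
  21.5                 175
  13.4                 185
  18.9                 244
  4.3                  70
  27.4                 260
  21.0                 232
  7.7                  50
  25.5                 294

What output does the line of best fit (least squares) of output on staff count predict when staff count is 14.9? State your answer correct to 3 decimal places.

169.283

n = 9, Σx = 146.3, Σy = 1634, Σxy = 31850.5, Σx² = 2962.37
Sxx = Σx² − (Σx)²/n = 2962.37 − 2378.187778 = 584.182222
Sxy = Σxy − (Σx)(Σy)/n = 31850.5 − 26561.577778 = 5288.922222
b = Sxy/Sxx = 5288.922222/584.182222 = 9.053549
a = ȳ − b·x̄ = 181.555556 − 9.053549·16.255556 = 34.385091
ŷ(14.9) = a + b·14.9 = 34.385091 + 9.053549·14.9 = 169.282967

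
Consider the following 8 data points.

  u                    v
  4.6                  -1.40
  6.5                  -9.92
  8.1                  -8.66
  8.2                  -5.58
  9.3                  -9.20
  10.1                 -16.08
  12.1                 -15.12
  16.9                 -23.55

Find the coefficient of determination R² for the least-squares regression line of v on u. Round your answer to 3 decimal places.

0.860

n = 8, Σx = 75.8, Σy = -89.51, Σxy = -1015.737, Σx² = 816.78, Σy² = 1332.9217
Sxx = Σx² − (Σx)²/n = 816.78 − 718.205 = 98.575
Sxy = Σxy − (Σx)(Σy)/n = -1015.737 − (-848.10725) = -167.62975
Syy = Σy² − (Σy)²/n = 1332.9217 − 1001.505013 = 331.416688
R² = Sxy²/(Sxx·Syy) = (-167.62975)²/(98.575·331.416688) = 0.860124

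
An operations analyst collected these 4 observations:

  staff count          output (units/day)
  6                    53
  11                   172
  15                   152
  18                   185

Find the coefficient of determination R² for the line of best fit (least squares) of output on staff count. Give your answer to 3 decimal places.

0.725

n = 4, Σx = 50, Σy = 562, Σxy = 7820, Σx² = 706, Σy² = 89722
Sxx = Σx² − (Σx)²/n = 706 − 625 = 81
Sxy = Σxy − (Σx)(Σy)/n = 7820 − 7025 = 795
Syy = Σy² − (Σy)²/n = 89722 − 78961 = 10761
R² = Sxy²/(Sxx·Syy) = (795)²/(81·10761) = 0.725098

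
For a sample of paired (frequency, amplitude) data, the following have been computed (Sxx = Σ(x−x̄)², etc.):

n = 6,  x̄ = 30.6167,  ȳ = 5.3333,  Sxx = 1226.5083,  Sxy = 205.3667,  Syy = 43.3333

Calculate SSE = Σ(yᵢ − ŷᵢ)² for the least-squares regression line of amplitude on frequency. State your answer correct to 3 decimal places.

b = Sxy/Sxx = 205.3667/1226.5083 = 0.167440
SSE = Syy − b·Sxy = 43.3333 − 0.167440·205.3667 = 8.946675

8.947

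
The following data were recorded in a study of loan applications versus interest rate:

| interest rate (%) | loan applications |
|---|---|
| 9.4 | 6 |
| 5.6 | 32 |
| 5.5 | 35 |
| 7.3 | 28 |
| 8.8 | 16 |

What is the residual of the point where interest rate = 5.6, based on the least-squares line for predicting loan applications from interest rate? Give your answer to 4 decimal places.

n = 5, Σx = 36.6, Σy = 117, Σxy = 773.3, Σx² = 280.7
Sxx = Σx² − (Σx)²/n = 280.7 − 267.912 = 12.788
Sxy = Σxy − (Σx)(Σy)/n = 773.3 − 856.44 = -83.14
b = Sxy/Sxx = -83.14/12.788 = -6.501408
a = ȳ − b·x̄ = 23.4 − (-6.501408)·7.32 = 70.990303
ŷ(5.6) = 70.990303 + (-6.501408)·5.6 = 34.582421
residual = y − ŷ = 32 − 34.582421 = -2.582421

-2.5824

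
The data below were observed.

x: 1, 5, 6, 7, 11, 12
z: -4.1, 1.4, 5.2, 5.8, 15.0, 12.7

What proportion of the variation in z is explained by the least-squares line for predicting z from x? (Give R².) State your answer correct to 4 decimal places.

n = 6, Σx = 42, Σy = 36, Σxy = 392.1, Σx² = 376, Σy² = 465.74
Sxx = Σx² − (Σx)²/n = 376 − 294 = 82
Sxy = Σxy − (Σx)(Σy)/n = 392.1 − 252 = 140.1
Syy = Σy² − (Σy)²/n = 465.74 − 216 = 249.74
R² = Sxy²/(Sxx·Syy) = (140.1)²/(82·249.74) = 0.958461

0.9585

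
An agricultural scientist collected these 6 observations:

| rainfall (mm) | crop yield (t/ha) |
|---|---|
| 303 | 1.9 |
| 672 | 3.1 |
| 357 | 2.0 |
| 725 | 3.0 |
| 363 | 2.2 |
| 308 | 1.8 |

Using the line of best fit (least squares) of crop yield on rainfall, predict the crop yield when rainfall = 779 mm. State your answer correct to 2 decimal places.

3.28

n = 6, Σx = 2728, Σy = 14, Σxy = 6900.9, Σx² = 1423100
Sxx = Σx² − (Σx)²/n = 1423100 − 1240330.666667 = 182769.333333
Sxy = Σxy − (Σx)(Σy)/n = 6900.9 − 6365.333333 = 535.566667
b = Sxy/Sxx = 535.566667/182769.333333 = 0.002930
a = ȳ − b·x̄ = 2.333333 − 0.002930·454.666667 = 1.001029
ŷ(779) = a + b·779 = 1.001029 + 0.002930·779 = 3.283723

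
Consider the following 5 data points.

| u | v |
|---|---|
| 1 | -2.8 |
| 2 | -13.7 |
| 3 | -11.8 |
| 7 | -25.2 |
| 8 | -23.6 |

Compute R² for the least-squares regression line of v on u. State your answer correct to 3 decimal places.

0.873

n = 5, Σx = 21, Σy = -77.1, Σxy = -430.8, Σx² = 127, Σy² = 1526.77
Sxx = Σx² − (Σx)²/n = 127 − 88.2 = 38.8
Sxy = Σxy − (Σx)(Σy)/n = -430.8 − (-323.82) = -106.98
Syy = Σy² − (Σy)²/n = 1526.77 − 1188.882 = 337.888
R² = Sxy²/(Sxx·Syy) = (-106.98)²/(38.8·337.888) = 0.872973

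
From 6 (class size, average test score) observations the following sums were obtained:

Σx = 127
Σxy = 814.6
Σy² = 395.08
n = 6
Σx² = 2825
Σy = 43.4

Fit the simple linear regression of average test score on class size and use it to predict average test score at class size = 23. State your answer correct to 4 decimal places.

5.8395

Sxx = Σx² − (Σx)²/n = 2825 − 2688.166667 = 136.833333
Sxy = Σxy − (Σx)(Σy)/n = 814.6 − 918.633333 = -104.033333
b = Sxy/Sxx = -104.033333/136.833333 = -0.760292
a = ȳ − b·x̄ = 7.233333 − (-0.760292)·21.166667 = 23.326188
ŷ(23) = a + b·23 = 23.326188 + (-0.760292)·23 = 5.839464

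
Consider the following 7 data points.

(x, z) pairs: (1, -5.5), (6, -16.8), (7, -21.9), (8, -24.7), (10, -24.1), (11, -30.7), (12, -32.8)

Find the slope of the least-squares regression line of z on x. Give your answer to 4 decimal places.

-2.4121

n = 7, Σx = 55, Σy = -156.5, Σxy = -1429.5, Σx² = 515
Sxx = Σx² − (Σx)²/n = 515 − 432.142857 = 82.857143
Sxy = Σxy − (Σx)(Σy)/n = -1429.5 − (-1229.642857) = -199.857143
b = Sxy/Sxx = -199.857143/82.857143 = -2.412069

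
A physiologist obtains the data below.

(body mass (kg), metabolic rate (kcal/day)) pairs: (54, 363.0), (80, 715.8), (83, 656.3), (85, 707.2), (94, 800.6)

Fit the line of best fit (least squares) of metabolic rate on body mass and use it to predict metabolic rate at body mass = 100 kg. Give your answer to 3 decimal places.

875.970

n = 5, Σx = 396, Σy = 3242.9, Σxy = 266707.3, Σx² = 32266
Sxx = Σx² − (Σx)²/n = 32266 − 31363.2 = 902.8
Sxy = Σxy − (Σx)(Σy)/n = 266707.3 − 256837.68 = 9869.62
b = Sxy/Sxx = 9869.62/902.8 = 10.932233
a = ȳ − b·x̄ = 648.58 − 10.932233·79.2 = -217.252858
ŷ(100) = a + b·100 = -217.252858 + 10.932233·100 = 875.970447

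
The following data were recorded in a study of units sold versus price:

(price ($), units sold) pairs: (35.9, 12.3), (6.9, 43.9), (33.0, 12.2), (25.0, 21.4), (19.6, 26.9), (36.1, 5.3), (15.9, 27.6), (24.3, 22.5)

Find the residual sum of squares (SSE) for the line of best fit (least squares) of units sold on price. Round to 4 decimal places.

43.3269

n = 8, Σx = 196.7, Σy = 172.1, Σxy = 3386.24, Σx² = 5581.09, Σy² = 4705.01
Sxx = Σx² − (Σx)²/n = 5581.09 − 4836.36125 = 744.72875
Sxy = Σxy − (Σx)(Σy)/n = 3386.24 − 4231.50875 = -845.26875
Syy = Σy² − (Σy)²/n = 4705.01 − 3702.30125 = 1002.70875
b = Sxy/Sxx = -845.26875/744.72875 = -1.135002
SSE = Syy − b·Sxy = 1002.70875 − (-1.135002)·(-845.26875) = 43.326881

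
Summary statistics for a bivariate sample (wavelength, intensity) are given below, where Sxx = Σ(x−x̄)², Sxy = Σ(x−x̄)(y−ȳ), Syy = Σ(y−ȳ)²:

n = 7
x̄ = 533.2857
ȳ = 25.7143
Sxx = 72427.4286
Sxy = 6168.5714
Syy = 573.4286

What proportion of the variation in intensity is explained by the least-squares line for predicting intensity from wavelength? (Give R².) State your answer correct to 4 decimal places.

R² = Sxy²/(Sxx·Syy) = (6168.5714)²/(72427.4286·573.4286) = 0.916193

0.9162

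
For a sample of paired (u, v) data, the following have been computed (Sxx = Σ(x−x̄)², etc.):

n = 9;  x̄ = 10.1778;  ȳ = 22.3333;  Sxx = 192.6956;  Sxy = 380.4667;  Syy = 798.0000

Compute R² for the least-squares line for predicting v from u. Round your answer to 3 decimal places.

0.941

R² = Sxy²/(Sxx·Syy) = (380.4667)²/(192.6956·798) = 0.941366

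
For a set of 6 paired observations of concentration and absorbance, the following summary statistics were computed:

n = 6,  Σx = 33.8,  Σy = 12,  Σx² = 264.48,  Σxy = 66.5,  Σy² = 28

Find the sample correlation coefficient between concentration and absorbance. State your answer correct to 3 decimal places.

Sxx = Σx² − (Σx)²/n = 264.48 − 190.406667 = 74.073333
Sxy = Σxy − (Σx)(Σy)/n = 66.5 − 67.6 = -1.1
Syy = Σy² − (Σy)²/n = 28 − 24 = 4
r = Sxy/√(Sxx·Syy) = -1.1/√(296.293333) = -1.1/17.213173 = -0.063905

-0.064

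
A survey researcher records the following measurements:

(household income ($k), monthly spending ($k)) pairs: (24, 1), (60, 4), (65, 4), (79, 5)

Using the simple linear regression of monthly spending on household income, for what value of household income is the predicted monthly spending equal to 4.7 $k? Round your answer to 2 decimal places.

73.32

n = 4, Σx = 228, Σy = 14, Σxy = 919, Σx² = 14642
Sxx = Σx² − (Σx)²/n = 14642 − 12996 = 1646
Sxy = Σxy − (Σx)(Σy)/n = 919 − 798 = 121
b = Sxy/Sxx = 121/1646 = 0.073512
a = ȳ − b·x̄ = 3.5 − 0.073512·57 = -0.690158
Set a + b·x = 4.7: x = (4.7 − (-0.690158)) / 0.073512 = 73.323967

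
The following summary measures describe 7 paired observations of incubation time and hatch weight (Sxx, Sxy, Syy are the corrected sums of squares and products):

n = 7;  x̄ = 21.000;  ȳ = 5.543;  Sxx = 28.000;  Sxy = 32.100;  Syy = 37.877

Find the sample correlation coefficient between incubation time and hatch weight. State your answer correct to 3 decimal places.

r = Sxy/√(Sxx·Syy) = 32.1/√(1060.556) = 32.1/32.566179 = 0.985685

0.986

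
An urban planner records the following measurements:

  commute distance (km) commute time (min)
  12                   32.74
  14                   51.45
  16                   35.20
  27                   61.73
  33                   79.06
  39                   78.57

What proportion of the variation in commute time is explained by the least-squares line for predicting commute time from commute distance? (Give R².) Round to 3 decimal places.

n = 6, Σx = 141, Σy = 338.75, Σxy = 9016.3, Σx² = 3935, Σy² = 21192.3715
Sxx = Σx² − (Σx)²/n = 3935 − 3313.5 = 621.5
Sxy = Σxy − (Σx)(Σy)/n = 9016.3 − 7960.625 = 1055.675
Syy = Σy² − (Σy)²/n = 21192.3715 − 19125.260417 = 2067.111083
R² = Sxy²/(Sxx·Syy) = (1055.675)²/(621.5·2067.111083) = 0.867472

0.867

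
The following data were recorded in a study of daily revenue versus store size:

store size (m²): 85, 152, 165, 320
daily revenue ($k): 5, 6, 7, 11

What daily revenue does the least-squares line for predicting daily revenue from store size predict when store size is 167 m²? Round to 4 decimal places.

6.8958

n = 4, Σx = 722, Σy = 29, Σxy = 6012, Σx² = 159954
Sxx = Σx² − (Σx)²/n = 159954 − 130321 = 29633
Sxy = Σxy − (Σx)(Σy)/n = 6012 − 5234.5 = 777.5
b = Sxy/Sxx = 777.5/29633 = 0.026238
a = ȳ − b·x̄ = 7.25 − 0.026238·180.5 = 2.514106
ŷ(167) = a + b·167 = 2.514106 + 0.026238·167 = 6.895792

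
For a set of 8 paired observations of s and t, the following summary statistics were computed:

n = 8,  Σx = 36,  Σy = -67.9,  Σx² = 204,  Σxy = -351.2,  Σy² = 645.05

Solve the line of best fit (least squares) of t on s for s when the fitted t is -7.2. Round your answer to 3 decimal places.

3.315

Sxx = Σx² − (Σx)²/n = 204 − 162 = 42
Sxy = Σxy − (Σx)(Σy)/n = -351.2 − (-305.55) = -45.65
b = Sxy/Sxx = -45.65/42 = -1.086905
a = ȳ − b·x̄ = -8.4875 − (-1.086905)·4.5 = -3.596429
Set a + b·x = -7.2: x = (-7.2 − (-3.596429)) / (-1.086905) = 3.315444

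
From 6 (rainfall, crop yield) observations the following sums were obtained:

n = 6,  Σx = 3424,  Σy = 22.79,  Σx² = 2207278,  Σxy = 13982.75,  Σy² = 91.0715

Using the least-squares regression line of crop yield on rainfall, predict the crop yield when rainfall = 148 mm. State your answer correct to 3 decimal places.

2.168

Sxx = Σx² − (Σx)²/n = 2207278 − 1953962.666667 = 253315.333333
Sxy = Σxy − (Σx)(Σy)/n = 13982.75 − 13005.493333 = 977.256667
b = Sxy/Sxx = 977.256667/253315.333333 = 0.003858
a = ȳ − b·x̄ = 3.798333 − 0.003858·570.666667 = 1.596778
ŷ(148) = a + b·148 = 1.596778 + 0.003858·148 = 2.167742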